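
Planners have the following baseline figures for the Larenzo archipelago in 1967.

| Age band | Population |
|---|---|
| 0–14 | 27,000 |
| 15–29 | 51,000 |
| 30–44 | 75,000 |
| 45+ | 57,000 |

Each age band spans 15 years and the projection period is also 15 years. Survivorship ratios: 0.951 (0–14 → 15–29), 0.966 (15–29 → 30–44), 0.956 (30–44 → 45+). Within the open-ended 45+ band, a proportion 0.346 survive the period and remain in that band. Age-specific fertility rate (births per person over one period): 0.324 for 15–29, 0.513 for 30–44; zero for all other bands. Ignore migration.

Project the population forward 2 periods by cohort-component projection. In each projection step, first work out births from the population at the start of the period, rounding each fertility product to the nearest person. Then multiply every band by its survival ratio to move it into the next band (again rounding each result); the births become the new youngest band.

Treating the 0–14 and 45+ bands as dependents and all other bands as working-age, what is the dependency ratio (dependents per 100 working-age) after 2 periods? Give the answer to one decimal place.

Numbering the bands 1..4 from youngest to oldest:
After projecting period 1:
Births: 51000 * 0.324 = 16524  |  75000 * 0.513 = 38475 → total 54999
Band 2: 27000 * 0.951 = 25677
Band 3: 51000 * 0.966 = 49266
Band 4: 75000 * 0.956 + 57000 * 0.346 = 71700 + 19722 = 91422
Giving 54999 / 25677 / 49266 / 91422.
After projecting period 2:
Births: 25677 * 0.324 = 8319  |  49266 * 0.513 = 25273 → total 33592
Band 2: 54999 * 0.951 = 52304
Band 3: 25677 * 0.966 = 24804
Band 4: 49266 * 0.956 + 91422 * 0.346 = 47098 + 31632 = 78730
Giving 33592 / 52304 / 24804 / 78730.
Dependents (band 0–14 + band 45+) = 33592 + 78730 = 112322; working-age = 77108; ratio = 112322/77108 × 100 = 145.7

145.7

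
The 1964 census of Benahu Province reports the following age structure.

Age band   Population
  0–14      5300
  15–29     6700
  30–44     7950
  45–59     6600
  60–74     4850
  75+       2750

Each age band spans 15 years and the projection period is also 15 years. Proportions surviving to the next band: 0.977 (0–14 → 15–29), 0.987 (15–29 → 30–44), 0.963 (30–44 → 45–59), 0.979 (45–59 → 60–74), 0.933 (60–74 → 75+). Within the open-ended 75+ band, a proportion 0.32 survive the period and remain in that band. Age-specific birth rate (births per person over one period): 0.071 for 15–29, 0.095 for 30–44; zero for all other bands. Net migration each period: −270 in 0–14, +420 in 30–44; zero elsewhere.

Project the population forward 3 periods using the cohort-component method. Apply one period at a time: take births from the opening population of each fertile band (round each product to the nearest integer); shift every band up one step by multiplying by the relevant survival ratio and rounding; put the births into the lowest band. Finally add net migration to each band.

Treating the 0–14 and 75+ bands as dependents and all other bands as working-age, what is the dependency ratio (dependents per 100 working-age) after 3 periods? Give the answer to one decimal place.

69.7

Period 1.
Births: 6700 × 0.071 = 476 ; 7950 × 0.095 = 755 → 1231
15–29: 5300 × 0.977 = 5178
30–44: 6700 × 0.987 = 6613
45–59: 7950 × 0.963 = 7656
60–74: 6600 × 0.979 = 6461
75+: 4850 × 0.933 + 2750 × 0.32 = 4525 + 880 = 5405
Net migration: 0–14 − 270 → 961; 30–44 + 420 → 7033
End of period: [961, 5178, 7033, 7656, 6461, 5405]
Period 2.
Births: 5178 × 0.071 = 368 ; 7033 × 0.095 = 668 → 1036
15–29: 961 × 0.977 = 939
30–44: 5178 × 0.987 = 5111
45–59: 7033 × 0.963 = 6773
60–74: 7656 × 0.979 = 7495
75+: 6461 × 0.933 + 5405 × 0.32 = 6028 + 1730 = 7758
Net migration: 0–14 − 270 → 766; 30–44 + 420 → 5531
End of period: [766, 939, 5531, 6773, 7495, 7758]
Period 3.
Births: 939 × 0.071 = 67 ; 5531 × 0.095 = 525 → 592
15–29: 766 × 0.977 = 748
30–44: 939 × 0.987 = 927
45–59: 5531 × 0.963 = 5326
60–74: 6773 × 0.979 = 6631
75+: 7495 × 0.933 + 7758 × 0.32 = 6993 + 2483 = 9476
Net migration: 0–14 − 270 → 322; 30–44 + 420 → 1347
End of period: [322, 748, 1347, 5326, 6631, 9476]
Dependents (band 0–14 + band 75+) = 322 + 9476 = 9798; working-age = 14052; ratio = 9798/14052 × 100 = 69.7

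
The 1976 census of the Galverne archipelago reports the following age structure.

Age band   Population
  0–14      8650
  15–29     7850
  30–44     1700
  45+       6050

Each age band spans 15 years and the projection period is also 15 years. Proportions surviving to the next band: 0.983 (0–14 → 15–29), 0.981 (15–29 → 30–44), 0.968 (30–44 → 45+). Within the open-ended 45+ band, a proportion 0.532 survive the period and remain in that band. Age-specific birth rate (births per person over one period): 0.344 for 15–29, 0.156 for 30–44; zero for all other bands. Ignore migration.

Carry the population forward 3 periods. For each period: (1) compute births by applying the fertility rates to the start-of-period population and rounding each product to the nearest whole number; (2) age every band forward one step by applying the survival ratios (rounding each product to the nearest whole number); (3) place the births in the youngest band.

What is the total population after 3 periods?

22637

Period 1:
Births: 7850 * 0.344 = 2700, 1700 * 0.156 = 265 — total 2965
15–29: 8650 * 0.983 = 8503
30–44: 7850 * 0.981 = 7701
45+: 1700 * 0.968 + 6050 * 0.532 = 1646 + 3219 = 4865
Population now: 0–14=2965, 15–29=8503, 30–44=7701, 45+=4865
Period 2:
Births: 8503 * 0.344 = 2925, 7701 * 0.156 = 1201 — total 4126
15–29: 2965 * 0.983 = 2915
30–44: 8503 * 0.981 = 8341
45+: 7701 * 0.968 + 4865 * 0.532 = 7455 + 2588 = 10043
Population now: 0–14=4126, 15–29=2915, 30–44=8341, 45+=10043
Period 3:
Births: 2915 * 0.344 = 1003, 8341 * 0.156 = 1301 — total 2304
15–29: 4126 * 0.983 = 4056
30–44: 2915 * 0.981 = 2860
45+: 8341 * 0.968 + 10043 * 0.532 = 8074 + 5343 = 13417
Population now: 0–14=2304, 15–29=4056, 30–44=2860, 45+=13417
Total after period 3: 2304 + 4056 + 2860 + 13417 = 22637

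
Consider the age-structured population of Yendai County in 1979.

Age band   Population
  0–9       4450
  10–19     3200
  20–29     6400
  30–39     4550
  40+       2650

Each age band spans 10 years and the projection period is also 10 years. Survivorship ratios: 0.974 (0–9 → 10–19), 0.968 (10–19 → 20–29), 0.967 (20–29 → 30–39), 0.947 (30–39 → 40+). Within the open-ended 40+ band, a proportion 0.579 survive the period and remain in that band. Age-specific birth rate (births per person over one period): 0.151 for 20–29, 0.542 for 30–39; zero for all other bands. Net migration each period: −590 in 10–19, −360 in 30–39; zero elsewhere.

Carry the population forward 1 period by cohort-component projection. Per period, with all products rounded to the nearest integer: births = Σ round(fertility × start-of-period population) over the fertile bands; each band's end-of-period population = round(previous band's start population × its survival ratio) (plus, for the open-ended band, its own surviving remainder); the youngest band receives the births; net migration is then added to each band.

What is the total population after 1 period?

— Period 1 —
Births: 6400 * 0.151 = 966, 4550 * 0.542 = 2466 ⇒ total 3432
10–19: 4450 * 0.974 = 4334
20–29: 3200 * 0.968 = 3098
30–39: 6400 * 0.967 = 6189
40+: 4550 * 0.947 + 2650 * 0.579 = 4309 + 1534 = 5843
Net migration: 10–19 − 590 → 3744; 30–39 − 360 → 5829
End of period: [3432, 3744, 3098, 5829, 5843]
Total after period 1: 3432 + 3744 + 3098 + 5829 + 5843 = 21946

21946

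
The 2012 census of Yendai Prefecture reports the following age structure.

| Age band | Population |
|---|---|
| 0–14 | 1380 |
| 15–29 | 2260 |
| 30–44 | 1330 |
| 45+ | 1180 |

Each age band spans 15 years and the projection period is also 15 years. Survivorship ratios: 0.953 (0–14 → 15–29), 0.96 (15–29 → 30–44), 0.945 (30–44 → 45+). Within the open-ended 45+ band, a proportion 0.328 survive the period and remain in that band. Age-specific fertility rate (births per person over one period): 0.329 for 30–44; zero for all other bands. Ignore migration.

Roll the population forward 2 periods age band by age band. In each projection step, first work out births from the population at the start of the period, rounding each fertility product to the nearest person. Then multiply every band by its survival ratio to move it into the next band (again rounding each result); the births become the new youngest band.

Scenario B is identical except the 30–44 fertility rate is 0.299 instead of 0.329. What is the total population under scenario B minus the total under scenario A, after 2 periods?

-103

Call the groups 1 to 4, youngest first.
— Period 1 —
Births: 1330 * 0.329 = 438
Group 2: 1380 * 0.953 = 1315
Group 3: 2260 * 0.96 = 2170
Group 4: 1330 * 0.945 + 1180 * 0.328 = 1257 + 387 = 1644
→ [438, 1315, 2170, 1644]
— Period 2 —
Births: 2170 * 0.329 = 714
Group 2: 438 * 0.953 = 417
Group 3: 1315 * 0.96 = 1262
Group 4: 2170 * 0.945 + 1644 * 0.328 = 2051 + 539 = 2590
→ [714, 417, 1262, 2590]
Scenario A total after 2 periods: 4983
Scenario B projection —
— Period 1 —
Births: 1330 * 0.299 = 398
Group 2: 1380 * 0.953 = 1315
Group 3: 2260 * 0.96 = 2170
Group 4: 1330 * 0.945 + 1180 * 0.328 = 1257 + 387 = 1644
→ [398, 1315, 2170, 1644]
— Period 2 —
Births: 2170 * 0.299 = 649
Group 2: 398 * 0.953 = 379
Group 3: 1315 * 0.96 = 1262
Group 4: 2170 * 0.945 + 1644 * 0.328 = 2051 + 539 = 2590
→ [649, 379, 1262, 2590]
Scenario B total after 2 periods: 4880
Difference B − A = 4880 − 4983 = -103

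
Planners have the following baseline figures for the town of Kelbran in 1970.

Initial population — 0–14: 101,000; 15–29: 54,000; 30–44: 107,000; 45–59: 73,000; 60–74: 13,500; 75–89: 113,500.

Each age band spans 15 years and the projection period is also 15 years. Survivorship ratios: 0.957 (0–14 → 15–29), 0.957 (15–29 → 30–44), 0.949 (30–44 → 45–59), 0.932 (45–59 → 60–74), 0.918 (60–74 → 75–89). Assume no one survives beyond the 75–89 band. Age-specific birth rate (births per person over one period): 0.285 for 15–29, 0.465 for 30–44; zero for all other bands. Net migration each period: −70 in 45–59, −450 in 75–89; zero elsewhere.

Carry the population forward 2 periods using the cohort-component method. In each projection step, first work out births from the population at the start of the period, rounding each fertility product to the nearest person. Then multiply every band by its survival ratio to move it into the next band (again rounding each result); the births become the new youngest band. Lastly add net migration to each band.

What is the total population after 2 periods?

411974

Numbering the bands 1..6 from youngest to oldest:
Period 1.
Births: 54000 × 0.285 = 15390, 107000 × 0.465 = 49755 ⇒ total 65145
Band 2: 101000 × 0.957 = 96657
Band 3: 54000 × 0.957 = 51678
Band 4: 107000 × 0.949 = 101543
Band 5: 73000 × 0.932 = 68036
Band 6: 13500 × 0.918 = 12393
Net migration: Band 4 − 70 → 101473; Band 6 − 450 → 11943
Population now: 0–14=65145, 15–29=96657, 30–44=51678, 45–59=101473, 60–74=68036, 75–89=11943
Period 2.
Births: 96657 × 0.285 = 27547, 51678 × 0.465 = 24030 ⇒ total 51577
Band 2: 65145 × 0.957 = 62344
Band 3: 96657 × 0.957 = 92501
Band 4: 51678 × 0.949 = 49042
Band 5: 101473 × 0.932 = 94573
Band 6: 68036 × 0.918 = 62457
Net migration: Band 4 − 70 → 48972; Band 6 − 450 → 62007
Population now: 0–14=51577, 15–29=62344, 30–44=92501, 45–59=48972, 60–74=94573, 75–89=62007
Total after period 2: 51577 + 62344 + 92501 + 48972 + 94573 + 62007 = 411974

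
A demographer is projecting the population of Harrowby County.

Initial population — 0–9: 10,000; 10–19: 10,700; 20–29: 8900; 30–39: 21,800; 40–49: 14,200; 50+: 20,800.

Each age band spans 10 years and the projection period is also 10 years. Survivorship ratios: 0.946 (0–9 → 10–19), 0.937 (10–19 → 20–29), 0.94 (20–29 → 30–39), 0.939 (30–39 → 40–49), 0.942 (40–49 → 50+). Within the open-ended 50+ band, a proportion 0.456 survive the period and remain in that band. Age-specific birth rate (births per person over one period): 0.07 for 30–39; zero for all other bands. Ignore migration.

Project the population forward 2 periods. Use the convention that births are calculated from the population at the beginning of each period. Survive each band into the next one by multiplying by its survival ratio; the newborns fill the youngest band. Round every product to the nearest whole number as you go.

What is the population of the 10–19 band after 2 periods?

1444

Let group 1 be 0–9 through group 6 = 50+.
After projecting period 1:
Births: 21800 × 0.07 = 1526
Group 2: 10000 × 0.946 = 9460
Group 3: 10700 × 0.937 = 10026
Group 4: 8900 × 0.94 = 8366
Group 5: 21800 × 0.939 = 20470
Group 6: 14200 × 0.942 + 20800 × 0.456 = 13376 + 9485 = 22861
Giving 1526 / 9460 / 10026 / 8366 / 20470 / 22861.
After projecting period 2:
Births: 8366 × 0.07 = 586
Group 2: 1526 × 0.946 = 1444
Group 3: 9460 × 0.937 = 8864
Group 4: 10026 × 0.94 = 9424
Group 5: 8366 × 0.939 = 7856
Group 6: 20470 × 0.942 + 22861 × 0.456 = 19283 + 10425 = 29708
Giving 586 / 1444 / 8864 / 9424 / 7856 / 29708.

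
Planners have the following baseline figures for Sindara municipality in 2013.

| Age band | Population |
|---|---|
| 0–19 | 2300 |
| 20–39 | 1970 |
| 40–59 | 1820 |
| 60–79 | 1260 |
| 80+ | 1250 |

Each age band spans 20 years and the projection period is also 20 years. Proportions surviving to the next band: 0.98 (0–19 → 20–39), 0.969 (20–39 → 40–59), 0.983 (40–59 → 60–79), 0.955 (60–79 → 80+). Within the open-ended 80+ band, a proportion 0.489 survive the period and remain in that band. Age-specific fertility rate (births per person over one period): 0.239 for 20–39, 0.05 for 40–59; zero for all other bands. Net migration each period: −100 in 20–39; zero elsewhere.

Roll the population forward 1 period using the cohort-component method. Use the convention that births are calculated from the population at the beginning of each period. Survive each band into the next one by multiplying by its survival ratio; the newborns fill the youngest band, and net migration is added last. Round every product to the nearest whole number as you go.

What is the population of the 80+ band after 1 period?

1814

[period 1]
Births: 1970 * 0.239 = 471  |  1820 * 0.05 = 91 ⇒ total 562
20–39: 2300 * 0.98 = 2254
40–59: 1970 * 0.969 = 1909
60–79: 1820 * 0.983 = 1789
80+: 1260 * 0.955 + 1250 * 0.489 = 1203 + 611 = 1814
Net migration: 20–39 − 100 → 2154
Population now: 0–19=562, 20–39=2154, 40–59=1909, 60–79=1789, 80+=1814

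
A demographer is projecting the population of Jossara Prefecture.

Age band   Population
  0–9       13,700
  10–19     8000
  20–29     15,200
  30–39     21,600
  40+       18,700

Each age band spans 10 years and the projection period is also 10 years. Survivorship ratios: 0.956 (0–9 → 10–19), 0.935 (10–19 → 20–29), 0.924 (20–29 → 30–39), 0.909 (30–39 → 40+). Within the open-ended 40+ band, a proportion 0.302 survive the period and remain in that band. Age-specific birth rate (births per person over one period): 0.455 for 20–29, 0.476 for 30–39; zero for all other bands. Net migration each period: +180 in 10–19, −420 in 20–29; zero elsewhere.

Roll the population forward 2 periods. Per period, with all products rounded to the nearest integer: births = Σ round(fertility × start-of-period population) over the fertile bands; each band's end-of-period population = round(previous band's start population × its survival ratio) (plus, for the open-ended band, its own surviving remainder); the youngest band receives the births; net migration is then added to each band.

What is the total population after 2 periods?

65437

Call the bands 1 to 5, youngest first.
After projecting period 1:
Births: 15200 × 0.455 = 6916 ; 21600 × 0.476 = 10282 → total 17198
Band 2: 13700 × 0.956 = 13097
Band 3: 8000 × 0.935 = 7480
Band 4: 15200 × 0.924 = 14045
Band 5: 21600 × 0.909 + 18700 × 0.302 = 19634 + 5647 = 25281
Net migration: Band 2 + 180 → 13277; Band 3 − 420 → 7060
End of period: [17198, 13277, 7060, 14045, 25281]
After projecting period 2:
Births: 7060 × 0.455 = 3212 ; 14045 × 0.476 = 6685 → total 9897
Band 2: 17198 × 0.956 = 16441
Band 3: 13277 × 0.935 = 12414
Band 4: 7060 × 0.924 = 6523
Band 5: 14045 × 0.909 + 25281 × 0.302 = 12767 + 7635 = 20402
Net migration: Band 2 + 180 → 16621; Band 3 − 420 → 11994
End of period: [9897, 16621, 11994, 6523, 20402]
Total after period 2: 9897 + 16621 + 11994 + 6523 + 20402 = 65437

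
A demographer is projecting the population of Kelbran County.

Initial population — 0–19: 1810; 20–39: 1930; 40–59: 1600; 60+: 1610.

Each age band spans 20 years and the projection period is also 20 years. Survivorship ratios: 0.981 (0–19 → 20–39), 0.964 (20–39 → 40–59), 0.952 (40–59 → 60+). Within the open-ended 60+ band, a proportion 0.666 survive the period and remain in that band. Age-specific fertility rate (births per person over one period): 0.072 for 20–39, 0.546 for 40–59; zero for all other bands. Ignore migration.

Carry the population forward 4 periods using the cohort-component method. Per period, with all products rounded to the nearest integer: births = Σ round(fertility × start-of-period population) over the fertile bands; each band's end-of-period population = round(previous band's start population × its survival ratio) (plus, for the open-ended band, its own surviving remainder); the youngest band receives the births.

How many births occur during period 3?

Period 1.
Births: 1930 × 0.072 = 139, 1600 × 0.546 = 874 → 1013
20–39: 1810 × 0.981 = 1776
40–59: 1930 × 0.964 = 1861
60+: 1600 × 0.952 + 1610 × 0.666 = 1523 + 1072 = 2595
Population now: 0–19=1013, 20–39=1776, 40–59=1861, 60+=2595
Period 2.
Births: 1776 × 0.072 = 128, 1861 × 0.546 = 1016 → 1144
20–39: 1013 × 0.981 = 994
40–59: 1776 × 0.964 = 1712
60+: 1861 × 0.952 + 2595 × 0.666 = 1772 + 1728 = 3500
Population now: 0–19=1144, 20–39=994, 40–59=1712, 60+=3500
Period 3.
Births: 994 × 0.072 = 72, 1712 × 0.546 = 935 → 1007
20–39: 1144 × 0.981 = 1122
40–59: 994 × 0.964 = 958
60+: 1712 × 0.952 + 3500 × 0.666 = 1630 + 2331 = 3961
Population now: 0–19=1007, 20–39=1122, 40–59=958, 60+=3961

1007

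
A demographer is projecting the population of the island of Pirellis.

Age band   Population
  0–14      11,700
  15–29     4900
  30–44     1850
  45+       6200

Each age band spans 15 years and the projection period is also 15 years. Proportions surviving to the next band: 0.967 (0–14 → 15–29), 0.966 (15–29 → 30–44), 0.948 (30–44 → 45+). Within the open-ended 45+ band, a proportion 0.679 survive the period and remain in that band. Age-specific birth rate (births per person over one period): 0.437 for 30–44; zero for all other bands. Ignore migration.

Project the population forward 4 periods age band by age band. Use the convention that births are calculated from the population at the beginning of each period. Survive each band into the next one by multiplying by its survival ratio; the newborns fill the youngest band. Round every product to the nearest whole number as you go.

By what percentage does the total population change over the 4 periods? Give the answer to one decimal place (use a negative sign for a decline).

-24.7

Let band 1 be 0–14 through band 4 = 45+.
After projecting period 1:
Births: 1850 * 0.437 = 808
Band 2: 11700 * 0.967 = 11314
Band 3: 4900 * 0.966 = 4733
Band 4: 1850 * 0.948 + 6200 * 0.679 = 1754 + 4210 = 5964
→ [808, 11314, 4733, 5964]
After projecting period 2:
Births: 4733 * 0.437 = 2068
Band 2: 808 * 0.967 = 781
Band 3: 11314 * 0.966 = 10929
Band 4: 4733 * 0.948 + 5964 * 0.679 = 4487 + 4050 = 8537
→ [2068, 781, 10929, 8537]
After projecting period 3:
Births: 10929 * 0.437 = 4776
Band 2: 2068 * 0.967 = 2000
Band 3: 781 * 0.966 = 754
Band 4: 10929 * 0.948 + 8537 * 0.679 = 10361 + 5797 = 16158
→ [4776, 2000, 754, 16158]
After projecting period 4:
Births: 754 * 0.437 = 329
Band 2: 4776 * 0.967 = 4618
Band 3: 2000 * 0.966 = 1932
Band 4: 754 * 0.948 + 16158 * 0.679 = 715 + 10971 = 11686
→ [329, 4618, 1932, 11686]
Total: 24650 → 18565; change = -6085; percentage change = -24.7%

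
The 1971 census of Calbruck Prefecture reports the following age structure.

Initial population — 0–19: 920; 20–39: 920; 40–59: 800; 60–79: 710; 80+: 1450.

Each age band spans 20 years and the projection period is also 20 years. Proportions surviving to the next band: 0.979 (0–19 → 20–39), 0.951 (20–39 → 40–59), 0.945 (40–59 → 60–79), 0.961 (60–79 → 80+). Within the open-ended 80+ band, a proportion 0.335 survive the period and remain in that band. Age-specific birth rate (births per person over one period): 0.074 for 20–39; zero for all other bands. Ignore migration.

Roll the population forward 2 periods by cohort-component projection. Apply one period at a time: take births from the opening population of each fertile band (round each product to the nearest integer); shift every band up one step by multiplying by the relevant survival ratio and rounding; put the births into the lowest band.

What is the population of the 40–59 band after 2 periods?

Call the bands 1 to 5, youngest first.
— Period 1 —
Births: 920 × 0.074 = 68
Band 2: 920 × 0.979 = 901
Band 3: 920 × 0.951 = 875
Band 4: 800 × 0.945 = 756
Band 5: 710 × 0.961 + 1450 × 0.335 = 682 + 486 = 1168
→ [68, 901, 875, 756, 1168]
— Period 2 —
Births: 901 × 0.074 = 67
Band 2: 68 × 0.979 = 67
Band 3: 901 × 0.951 = 857
Band 4: 875 × 0.945 = 827
Band 5: 756 × 0.961 + 1168 × 0.335 = 727 + 391 = 1118
→ [67, 67, 857, 827, 1118]

857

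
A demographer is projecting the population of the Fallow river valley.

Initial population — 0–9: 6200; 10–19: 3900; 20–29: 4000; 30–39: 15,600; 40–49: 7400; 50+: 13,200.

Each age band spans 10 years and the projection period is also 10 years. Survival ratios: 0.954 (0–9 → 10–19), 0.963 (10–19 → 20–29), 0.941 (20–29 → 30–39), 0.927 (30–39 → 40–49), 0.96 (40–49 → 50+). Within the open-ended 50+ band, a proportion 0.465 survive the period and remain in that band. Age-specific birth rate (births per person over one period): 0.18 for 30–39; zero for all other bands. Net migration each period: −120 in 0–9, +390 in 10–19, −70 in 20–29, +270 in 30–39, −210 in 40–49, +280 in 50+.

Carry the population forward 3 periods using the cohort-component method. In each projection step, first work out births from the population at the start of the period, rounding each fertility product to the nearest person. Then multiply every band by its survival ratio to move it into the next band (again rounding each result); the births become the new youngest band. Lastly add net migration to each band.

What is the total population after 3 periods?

26555

(Groups numbered youngest = 1 to oldest = 6.)
Period 1.
Births: 15600 * 0.18 = 2808
Group 2: 6200 * 0.954 = 5915
Group 3: 3900 * 0.963 = 3756
Group 4: 4000 * 0.941 = 3764
Group 5: 15600 * 0.927 = 14461
Group 6: 7400 * 0.96 + 13200 * 0.465 = 7104 + 6138 = 13242
Net migration: Group 1 − 120 → 2688; Group 2 + 390 → 6305; Group 3 − 70 → 3686; Group 4 + 270 → 4034; Group 5 − 210 → 14251; Group 6 + 280 → 13522
Giving 2688 / 6305 / 3686 / 4034 / 14251 / 13522.
Period 2.
Births: 4034 * 0.18 = 726
Group 2: 2688 * 0.954 = 2564
Group 3: 6305 * 0.963 = 6072
Group 4: 3686 * 0.941 = 3469
Group 5: 4034 * 0.927 = 3740
Group 6: 14251 * 0.96 + 13522 * 0.465 = 13681 + 6288 = 19969
Net migration: Group 1 − 120 → 606; Group 2 + 390 → 2954; Group 3 − 70 → 6002; Group 4 + 270 → 3739; Group 5 − 210 → 3530; Group 6 + 280 → 20249
Giving 606 / 2954 / 6002 / 3739 / 3530 / 20249.
Period 3.
Births: 3739 * 0.18 = 673
Group 2: 606 * 0.954 = 578
Group 3: 2954 * 0.963 = 2845
Group 4: 6002 * 0.941 = 5648
Group 5: 3739 * 0.927 = 3466
Group 6: 3530 * 0.96 + 20249 * 0.465 = 3389 + 9416 = 12805
Net migration: Group 1 − 120 → 553; Group 2 + 390 → 968; Group 3 − 70 → 2775; Group 4 + 270 → 5918; Group 5 − 210 → 3256; Group 6 + 280 → 13085
Giving 553 / 968 / 2775 / 5918 / 3256 / 13085.
Total after period 3: 553 + 968 + 2775 + 5918 + 3256 + 13085 = 26555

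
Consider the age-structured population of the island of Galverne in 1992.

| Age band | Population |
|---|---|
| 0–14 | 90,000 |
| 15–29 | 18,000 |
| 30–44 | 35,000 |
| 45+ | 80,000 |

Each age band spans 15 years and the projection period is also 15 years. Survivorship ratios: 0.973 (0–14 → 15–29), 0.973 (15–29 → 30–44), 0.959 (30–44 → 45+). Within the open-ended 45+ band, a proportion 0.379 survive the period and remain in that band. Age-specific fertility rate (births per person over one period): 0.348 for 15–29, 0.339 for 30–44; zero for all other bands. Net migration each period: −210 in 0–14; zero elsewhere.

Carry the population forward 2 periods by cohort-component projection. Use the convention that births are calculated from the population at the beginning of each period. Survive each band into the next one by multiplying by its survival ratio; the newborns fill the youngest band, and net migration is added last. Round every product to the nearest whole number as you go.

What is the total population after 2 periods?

Call the groups 1 to 4, youngest first.
[period 1]
Births: 18000 × 0.348 = 6264 ; 35000 × 0.339 = 11865 → 18129
Group 2: 90000 × 0.973 = 87570
Group 3: 18000 × 0.973 = 17514
Group 4: 35000 × 0.959 + 80000 × 0.379 = 33565 + 30320 = 63885
Net migration: Group 1 − 210 → 17919
End of period: [17919, 87570, 17514, 63885]
[period 2]
Births: 87570 × 0.348 = 30474 ; 17514 × 0.339 = 5937 → 36411
Group 2: 17919 × 0.973 = 17435
Group 3: 87570 × 0.973 = 85206
Group 4: 17514 × 0.959 + 63885 × 0.379 = 16796 + 24212 = 41008
Net migration: Group 1 − 210 → 36201
End of period: [36201, 17435, 85206, 41008]
Total after period 2: 36201 + 17435 + 85206 + 41008 = 179850

179850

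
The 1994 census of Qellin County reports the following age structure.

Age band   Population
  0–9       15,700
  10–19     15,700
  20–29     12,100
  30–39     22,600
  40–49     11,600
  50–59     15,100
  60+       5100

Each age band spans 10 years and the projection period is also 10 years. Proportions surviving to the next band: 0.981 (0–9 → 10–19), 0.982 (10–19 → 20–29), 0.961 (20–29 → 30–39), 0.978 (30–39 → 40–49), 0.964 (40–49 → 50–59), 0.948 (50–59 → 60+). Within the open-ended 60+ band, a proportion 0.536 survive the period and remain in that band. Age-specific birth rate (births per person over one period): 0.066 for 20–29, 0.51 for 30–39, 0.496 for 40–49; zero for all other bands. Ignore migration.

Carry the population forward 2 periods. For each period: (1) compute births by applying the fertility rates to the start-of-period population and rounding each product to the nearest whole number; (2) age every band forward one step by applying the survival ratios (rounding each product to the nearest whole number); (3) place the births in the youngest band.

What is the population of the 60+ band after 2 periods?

Call the bands 1 to 7, youngest first.
— Period 1 —
Births: 12100 × 0.066 = 799, 22600 × 0.51 = 11526, 11600 × 0.496 = 5754 → total 18079
Band 2: 15700 × 0.981 = 15402
Band 3: 15700 × 0.982 = 15417
Band 4: 12100 × 0.961 = 11628
Band 5: 22600 × 0.978 = 22103
Band 6: 11600 × 0.964 = 11182
Band 7: 15100 × 0.948 + 5100 × 0.536 = 14315 + 2734 = 17049
End of period: [18079, 15402, 15417, 11628, 22103, 11182, 17049]
— Period 2 —
Births: 15417 × 0.066 = 1018, 11628 × 0.51 = 5930, 22103 × 0.496 = 10963 → total 17911
Band 2: 18079 × 0.981 = 17735
Band 3: 15402 × 0.982 = 15125
Band 4: 15417 × 0.961 = 14816
Band 5: 11628 × 0.978 = 11372
Band 6: 22103 × 0.964 = 21307
Band 7: 11182 × 0.948 + 17049 × 0.536 = 10601 + 9138 = 19739
End of period: [17911, 17735, 15125, 14816, 11372, 21307, 19739]

19739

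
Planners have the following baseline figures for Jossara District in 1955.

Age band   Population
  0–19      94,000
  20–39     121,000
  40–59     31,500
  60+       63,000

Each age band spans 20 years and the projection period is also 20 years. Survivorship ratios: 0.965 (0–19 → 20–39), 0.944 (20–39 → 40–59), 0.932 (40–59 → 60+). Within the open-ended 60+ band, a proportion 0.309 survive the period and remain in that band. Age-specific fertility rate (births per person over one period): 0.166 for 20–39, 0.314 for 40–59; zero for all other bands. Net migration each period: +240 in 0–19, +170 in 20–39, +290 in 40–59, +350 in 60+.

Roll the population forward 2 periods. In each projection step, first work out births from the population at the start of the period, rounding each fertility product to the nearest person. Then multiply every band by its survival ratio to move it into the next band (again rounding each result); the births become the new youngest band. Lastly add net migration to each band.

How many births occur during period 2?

51043

— Period 1 —
Births: 121000 × 0.166 = 20086, 31500 × 0.314 = 9891 → total 29977
20–39: 94000 × 0.965 = 90710
40–59: 121000 × 0.944 = 114224
60+: 31500 × 0.932 + 63000 × 0.309 = 29358 + 19467 = 48825
Net migration: 0–19 + 240 → 30217; 20–39 + 170 → 90880; 40–59 + 290 → 114514; 60+ + 350 → 49175
→ [30217, 90880, 114514, 49175]
— Period 2 —
Births: 90880 × 0.166 = 15086, 114514 × 0.314 = 35957 → total 51043
20–39: 30217 × 0.965 = 29159
40–59: 90880 × 0.944 = 85791
60+: 114514 × 0.932 + 49175 × 0.309 = 106727 + 15195 = 121922
Net migration: 0–19 + 240 → 51283; 20–39 + 170 → 29329; 40–59 + 290 → 86081; 60+ + 350 → 122272
→ [51283, 29329, 86081, 122272]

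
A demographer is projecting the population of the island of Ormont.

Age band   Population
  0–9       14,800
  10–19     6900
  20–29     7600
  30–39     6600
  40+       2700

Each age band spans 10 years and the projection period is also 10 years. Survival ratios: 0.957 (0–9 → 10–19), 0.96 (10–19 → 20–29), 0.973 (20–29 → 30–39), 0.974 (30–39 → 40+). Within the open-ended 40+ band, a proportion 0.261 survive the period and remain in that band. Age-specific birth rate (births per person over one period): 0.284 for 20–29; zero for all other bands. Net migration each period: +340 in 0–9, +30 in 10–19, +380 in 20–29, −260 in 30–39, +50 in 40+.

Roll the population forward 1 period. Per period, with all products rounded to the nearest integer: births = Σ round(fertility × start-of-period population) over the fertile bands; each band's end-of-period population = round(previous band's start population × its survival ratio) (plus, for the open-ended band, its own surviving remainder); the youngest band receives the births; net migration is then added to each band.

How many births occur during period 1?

Call the groups 1 to 5, youngest first.
Period 1:
Births: 7600 × 0.284 = 2158
Group 2: 14800 × 0.957 = 14164
Group 3: 6900 × 0.96 = 6624
Group 4: 7600 × 0.973 = 7395
Group 5: 6600 × 0.974 + 2700 × 0.261 = 6428 + 705 = 7133
Net migration: Group 1 + 340 → 2498; Group 2 + 30 → 14194; Group 3 + 380 → 7004; Group 4 − 260 → 7135; Group 5 + 50 → 7183
Population now: 0–9=2498, 10–19=14194, 20–29=7004, 30–39=7135, 40+=7183

2158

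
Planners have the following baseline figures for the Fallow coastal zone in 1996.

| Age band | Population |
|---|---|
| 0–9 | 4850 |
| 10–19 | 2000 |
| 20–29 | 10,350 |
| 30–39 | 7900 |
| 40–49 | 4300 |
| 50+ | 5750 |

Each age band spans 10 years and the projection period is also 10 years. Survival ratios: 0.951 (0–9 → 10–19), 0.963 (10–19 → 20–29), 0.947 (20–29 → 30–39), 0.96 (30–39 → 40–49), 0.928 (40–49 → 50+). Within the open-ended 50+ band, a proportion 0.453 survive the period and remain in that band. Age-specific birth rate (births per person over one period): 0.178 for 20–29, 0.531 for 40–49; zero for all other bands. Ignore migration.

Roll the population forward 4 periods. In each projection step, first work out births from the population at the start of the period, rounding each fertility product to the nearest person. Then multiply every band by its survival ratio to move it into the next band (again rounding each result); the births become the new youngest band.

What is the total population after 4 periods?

(Groups numbered youngest = 1 to oldest = 6.)
Period 1.
Births: 10350 * 0.178 = 1842, 4300 * 0.531 = 2283 ⇒ total 4125
Group 2: 4850 * 0.951 = 4612
Group 3: 2000 * 0.963 = 1926
Group 4: 10350 * 0.947 = 9801
Group 5: 7900 * 0.96 = 7584
Group 6: 4300 * 0.928 + 5750 * 0.453 = 3990 + 2605 = 6595
End of period: [4125, 4612, 1926, 9801, 7584, 6595]
Period 2.
Births: 1926 * 0.178 = 343, 7584 * 0.531 = 4027 ⇒ total 4370
Group 2: 4125 * 0.951 = 3923
Group 3: 4612 * 0.963 = 4441
Group 4: 1926 * 0.947 = 1824
Group 5: 9801 * 0.96 = 9409
Group 6: 7584 * 0.928 + 6595 * 0.453 = 7038 + 2988 = 10026
End of period: [4370, 3923, 4441, 1824, 9409, 10026]
Period 3.
Births: 4441 * 0.178 = 790, 9409 * 0.531 = 4996 ⇒ total 5786
Group 2: 4370 * 0.951 = 4156
Group 3: 3923 * 0.963 = 3778
Group 4: 4441 * 0.947 = 4206
Group 5: 1824 * 0.96 = 1751
Group 6: 9409 * 0.928 + 10026 * 0.453 = 8732 + 4542 = 13274
End of period: [5786, 4156, 3778, 4206, 1751, 13274]
Period 4.
Births: 3778 * 0.178 = 672, 1751 * 0.531 = 930 ⇒ total 1602
Group 2: 5786 * 0.951 = 5502
Group 3: 4156 * 0.963 = 4002
Group 4: 3778 * 0.947 = 3578
Group 5: 4206 * 0.96 = 4038
Group 6: 1751 * 0.928 + 13274 * 0.453 = 1625 + 6013 = 7638
End of period: [1602, 5502, 4002, 3578, 4038, 7638]
Total after period 4: 1602 + 5502 + 4002 + 3578 + 4038 + 7638 = 26360

26360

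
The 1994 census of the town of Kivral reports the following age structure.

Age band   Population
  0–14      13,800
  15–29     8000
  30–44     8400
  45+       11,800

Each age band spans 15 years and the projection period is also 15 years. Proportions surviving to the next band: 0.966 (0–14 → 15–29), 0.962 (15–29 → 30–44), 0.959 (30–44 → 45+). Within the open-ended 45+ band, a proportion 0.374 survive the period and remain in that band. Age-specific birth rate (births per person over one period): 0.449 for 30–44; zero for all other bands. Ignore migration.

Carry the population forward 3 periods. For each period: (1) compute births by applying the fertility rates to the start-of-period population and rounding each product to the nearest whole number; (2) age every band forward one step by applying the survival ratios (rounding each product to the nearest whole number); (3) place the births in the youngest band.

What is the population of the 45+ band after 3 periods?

Period 1.
Births: 8400 × 0.449 = 3772
15–29: 13800 × 0.966 = 13331
30–44: 8000 × 0.962 = 7696
45+: 8400 × 0.959 + 11800 × 0.374 = 8056 + 4413 = 12469
Population now: 0–14=3772, 15–29=13331, 30–44=7696, 45+=12469
Period 2.
Births: 7696 × 0.449 = 3456
15–29: 3772 × 0.966 = 3644
30–44: 13331 × 0.962 = 12824
45+: 7696 × 0.959 + 12469 × 0.374 = 7380 + 4663 = 12043
Population now: 0–14=3456, 15–29=3644, 30–44=12824, 45+=12043
Period 3.
Births: 12824 × 0.449 = 5758
15–29: 3456 × 0.966 = 3338
30–44: 3644 × 0.962 = 3506
45+: 12824 × 0.959 + 12043 × 0.374 = 12298 + 4504 = 16802
Population now: 0–14=5758, 15–29=3338, 30–44=3506, 45+=16802

16802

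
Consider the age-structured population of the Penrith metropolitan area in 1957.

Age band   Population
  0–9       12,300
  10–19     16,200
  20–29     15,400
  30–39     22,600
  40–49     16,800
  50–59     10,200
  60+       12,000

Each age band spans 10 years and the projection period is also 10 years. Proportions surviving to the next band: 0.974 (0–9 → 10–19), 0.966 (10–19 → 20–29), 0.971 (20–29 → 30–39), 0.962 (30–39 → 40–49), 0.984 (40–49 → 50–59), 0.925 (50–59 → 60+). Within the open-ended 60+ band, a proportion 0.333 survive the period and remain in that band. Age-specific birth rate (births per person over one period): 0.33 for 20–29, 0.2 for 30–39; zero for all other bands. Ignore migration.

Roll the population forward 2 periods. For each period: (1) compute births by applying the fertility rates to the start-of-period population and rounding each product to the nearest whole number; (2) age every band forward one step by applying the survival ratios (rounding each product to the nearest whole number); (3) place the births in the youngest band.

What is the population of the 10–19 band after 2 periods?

9352

Period 1:
Births: 15400 × 0.33 = 5082 ; 22600 × 0.2 = 4520 — total 9602
10–19: 12300 × 0.974 = 11980
20–29: 16200 × 0.966 = 15649
30–39: 15400 × 0.971 = 14953
40–49: 22600 × 0.962 = 21741
50–59: 16800 × 0.984 = 16531
60+: 10200 × 0.925 + 12000 × 0.333 = 9435 + 3996 = 13431
→ [9602, 11980, 15649, 14953, 21741, 16531, 13431]
Period 2:
Births: 15649 × 0.33 = 5164 ; 14953 × 0.2 = 2991 — total 8155
10–19: 9602 × 0.974 = 9352
20–29: 11980 × 0.966 = 11573
30–39: 15649 × 0.971 = 15195
40–49: 14953 × 0.962 = 14385
50–59: 21741 × 0.984 = 21393
60+: 16531 × 0.925 + 13431 × 0.333 = 15291 + 4473 = 19764
→ [8155, 9352, 11573, 15195, 14385, 21393, 19764]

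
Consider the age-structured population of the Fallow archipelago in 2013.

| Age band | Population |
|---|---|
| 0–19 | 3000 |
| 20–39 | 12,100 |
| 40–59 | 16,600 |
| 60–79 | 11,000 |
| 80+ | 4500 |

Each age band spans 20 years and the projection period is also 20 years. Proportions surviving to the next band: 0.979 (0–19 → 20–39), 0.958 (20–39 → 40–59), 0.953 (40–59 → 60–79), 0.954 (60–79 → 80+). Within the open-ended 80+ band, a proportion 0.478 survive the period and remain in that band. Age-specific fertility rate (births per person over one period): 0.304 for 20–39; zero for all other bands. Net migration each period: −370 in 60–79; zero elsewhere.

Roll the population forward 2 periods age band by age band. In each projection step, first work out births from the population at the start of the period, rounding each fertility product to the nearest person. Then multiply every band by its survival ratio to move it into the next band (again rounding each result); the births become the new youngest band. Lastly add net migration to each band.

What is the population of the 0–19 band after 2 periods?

893

Let group 1 be 0–19 through group 5 = 80+.
After projecting period 1:
Births: 12100 × 0.304 = 3678
Group 2: 3000 × 0.979 = 2937
Group 3: 12100 × 0.958 = 11592
Group 4: 16600 × 0.953 = 15820
Group 5: 11000 × 0.954 + 4500 × 0.478 = 10494 + 2151 = 12645
Net migration: Group 4 − 370 → 15450
End of period: [3678, 2937, 11592, 15450, 12645]
After projecting period 2:
Births: 2937 × 0.304 = 893
Group 2: 3678 × 0.979 = 3601
Group 3: 2937 × 0.958 = 2814
Group 4: 11592 × 0.953 = 11047
Group 5: 15450 × 0.954 + 12645 × 0.478 = 14739 + 6044 = 20783
Net migration: Group 4 − 370 → 10677
End of period: [893, 3601, 2814, 10677, 20783]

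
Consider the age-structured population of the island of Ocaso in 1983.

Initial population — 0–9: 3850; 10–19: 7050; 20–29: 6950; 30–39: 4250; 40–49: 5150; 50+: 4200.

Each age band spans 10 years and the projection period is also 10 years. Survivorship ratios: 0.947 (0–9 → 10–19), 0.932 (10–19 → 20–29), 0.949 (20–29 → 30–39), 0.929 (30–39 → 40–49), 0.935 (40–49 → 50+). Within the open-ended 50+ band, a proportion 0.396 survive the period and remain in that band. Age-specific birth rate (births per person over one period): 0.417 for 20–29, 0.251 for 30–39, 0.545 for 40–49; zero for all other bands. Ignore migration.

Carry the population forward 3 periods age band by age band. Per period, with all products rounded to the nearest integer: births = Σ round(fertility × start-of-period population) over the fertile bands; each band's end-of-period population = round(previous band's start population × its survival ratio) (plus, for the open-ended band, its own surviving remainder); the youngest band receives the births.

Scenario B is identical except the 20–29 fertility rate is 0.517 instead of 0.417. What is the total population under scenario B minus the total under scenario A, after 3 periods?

1575

Let group 1 be 0–9 through group 6 = 50+.
Period 1:
Births: 6950 * 0.417 = 2898  |  4250 * 0.251 = 1067  |  5150 * 0.545 = 2807 → total 6772
Group 2: 3850 * 0.947 = 3646
Group 3: 7050 * 0.932 = 6571
Group 4: 6950 * 0.949 = 6596
Group 5: 4250 * 0.929 = 3948
Group 6: 5150 * 0.935 + 4200 * 0.396 = 4815 + 1663 = 6478
Giving 6772 / 3646 / 6571 / 6596 / 3948 / 6478.
Period 2:
Births: 6571 * 0.417 = 2740  |  6596 * 0.251 = 1656  |  3948 * 0.545 = 2152 → total 6548
Group 2: 6772 * 0.947 = 6413
Group 3: 3646 * 0.932 = 3398
Group 4: 6571 * 0.949 = 6236
Group 5: 6596 * 0.929 = 6128
Group 6: 3948 * 0.935 + 6478 * 0.396 = 3691 + 2565 = 6256
Giving 6548 / 6413 / 3398 / 6236 / 6128 / 6256.
Period 3:
Births: 3398 * 0.417 = 1417  |  6236 * 0.251 = 1565  |  6128 * 0.545 = 3340 → total 6322
Group 2: 6548 * 0.947 = 6201
Group 3: 6413 * 0.932 = 5977
Group 4: 3398 * 0.949 = 3225
Group 5: 6236 * 0.929 = 5793
Group 6: 6128 * 0.935 + 6256 * 0.396 = 5730 + 2477 = 8207
Giving 6322 / 6201 / 5977 / 3225 / 5793 / 8207.
Scenario A total after 3 periods: 35725
Scenario B projection —
Period 1:
Births: 6950 * 0.517 = 3593  |  4250 * 0.251 = 1067  |  5150 * 0.545 = 2807 → total 7467
Group 2: 3850 * 0.947 = 3646
Group 3: 7050 * 0.932 = 6571
Group 4: 6950 * 0.949 = 6596
Group 5: 4250 * 0.929 = 3948
Group 6: 5150 * 0.935 + 4200 * 0.396 = 4815 + 1663 = 6478
Giving 7467 / 3646 / 6571 / 6596 / 3948 / 6478.
Period 2:
Births: 6571 * 0.517 = 3397  |  6596 * 0.251 = 1656  |  3948 * 0.545 = 2152 → total 7205
Group 2: 7467 * 0.947 = 7071
Group 3: 3646 * 0.932 = 3398
Group 4: 6571 * 0.949 = 6236
Group 5: 6596 * 0.929 = 6128
Group 6: 3948 * 0.935 + 6478 * 0.396 = 3691 + 2565 = 6256
Giving 7205 / 7071 / 3398 / 6236 / 6128 / 6256.
Period 3:
Births: 3398 * 0.517 = 1757  |  6236 * 0.251 = 1565  |  6128 * 0.545 = 3340 → total 6662
Group 2: 7205 * 0.947 = 6823
Group 3: 7071 * 0.932 = 6590
Group 4: 3398 * 0.949 = 3225
Group 5: 6236 * 0.929 = 5793
Group 6: 6128 * 0.935 + 6256 * 0.396 = 5730 + 2477 = 8207
Giving 6662 / 6823 / 6590 / 3225 / 5793 / 8207.
Scenario B total after 3 periods: 37300
Difference B − A = 37300 − 35725 = 1575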